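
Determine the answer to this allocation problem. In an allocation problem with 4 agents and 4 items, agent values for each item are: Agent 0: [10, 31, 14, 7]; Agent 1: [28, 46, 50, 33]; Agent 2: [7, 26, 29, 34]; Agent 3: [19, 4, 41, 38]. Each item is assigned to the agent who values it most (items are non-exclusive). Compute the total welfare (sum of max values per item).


Step 1: For each item, find the maximum value among all agents.
Step 2: Item 0 -> Agent 1 (value 28)
Step 3: Item 1 -> Agent 1 (value 46)
Step 4: Item 2 -> Agent 1 (value 50)
Step 5: Item 3 -> Agent 3 (value 38)
Step 6: Total welfare = 28 + 46 + 50 + 38 = 162

162


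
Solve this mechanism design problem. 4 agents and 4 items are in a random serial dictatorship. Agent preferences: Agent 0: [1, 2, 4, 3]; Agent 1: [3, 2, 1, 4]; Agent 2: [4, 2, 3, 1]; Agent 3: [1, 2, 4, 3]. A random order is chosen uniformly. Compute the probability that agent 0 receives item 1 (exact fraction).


Step 1: Agent 0 wants item 1
Step 2: There are 24 possible orderings of agents
Step 3: In 12 orderings, agent 0 gets item 1
Step 4: Probability = 12/24 = 1/2

1/2


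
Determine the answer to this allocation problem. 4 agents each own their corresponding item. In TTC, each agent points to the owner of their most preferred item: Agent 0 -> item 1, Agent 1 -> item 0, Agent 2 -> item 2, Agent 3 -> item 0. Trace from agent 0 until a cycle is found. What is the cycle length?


Step 1: Trace the pointer graph from agent 0: 0 -> 1 -> 0
Step 2: A cycle is detected when we revisit agent 0
Step 3: The cycle is: 0 -> 1 -> 0
Step 4: Cycle length = 2

2


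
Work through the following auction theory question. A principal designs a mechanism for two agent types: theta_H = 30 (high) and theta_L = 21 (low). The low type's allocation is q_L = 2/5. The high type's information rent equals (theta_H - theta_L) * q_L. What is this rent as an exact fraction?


Step 1: theta_H - theta_L = 30 - 21 = 9
Step 2: Information rent = (theta_H - theta_L) * q_L
Step 3: = 9 * 2/5
Step 4: = 18/5

18/5


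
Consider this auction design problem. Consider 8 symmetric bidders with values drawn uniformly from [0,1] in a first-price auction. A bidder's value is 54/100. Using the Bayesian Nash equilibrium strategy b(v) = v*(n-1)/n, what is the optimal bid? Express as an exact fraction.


Step 1: The symmetric BNE bidding function is b(v) = v * (n-1) / n
Step 2: Substitute v = 27/50 and n = 8
Step 3: b = 27/50 * 7/8
Step 4: b = 189/400

189/400


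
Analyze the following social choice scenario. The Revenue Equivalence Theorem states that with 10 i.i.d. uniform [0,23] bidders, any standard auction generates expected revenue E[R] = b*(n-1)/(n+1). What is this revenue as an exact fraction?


Step 1: By Revenue Equivalence, expected revenue = b*(n-1)/(n+1)
Step 2: Substituting n = 10, b = 23
Step 3: Revenue = 23*(10-1)/(10+1) = 23*9/11
Step 4: Revenue = 207/11

207/11


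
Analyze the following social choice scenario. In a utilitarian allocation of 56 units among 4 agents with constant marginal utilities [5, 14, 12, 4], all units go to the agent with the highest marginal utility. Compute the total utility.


Step 1: The marginal utilities are [5, 14, 12, 4]
Step 2: The highest marginal utility is 14
Step 3: All 56 units go to that agent
Step 4: Total utility = 14 * 56 = 784

784


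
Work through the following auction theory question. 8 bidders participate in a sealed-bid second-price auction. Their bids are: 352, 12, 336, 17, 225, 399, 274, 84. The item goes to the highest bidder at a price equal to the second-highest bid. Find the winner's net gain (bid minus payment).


Step 1: Sort bids in descending order: 399, 352, 336, 274, 225, 84, 17, 12
Step 2: The winning bid is the highest: 399
Step 3: The payment equals the second-highest bid: 352
Step 4: Surplus = winner's bid - payment = 399 - 352 = 47

47


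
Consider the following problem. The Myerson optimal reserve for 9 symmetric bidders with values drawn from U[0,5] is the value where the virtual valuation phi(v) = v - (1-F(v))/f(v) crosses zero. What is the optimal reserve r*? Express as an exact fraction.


Step 1: For U[0,5], F(v) = v/5 and f(v) = 1/5
Step 2: phi(v) = v - (1 - v/5)/(1/5) = v - (5 - v) = 2v - 5
Step 3: Set phi(r*) = 0: 2r* - 5 = 0
Step 4: r* = 5/2 (the number of bidders n = 9 does not enter)

5/2


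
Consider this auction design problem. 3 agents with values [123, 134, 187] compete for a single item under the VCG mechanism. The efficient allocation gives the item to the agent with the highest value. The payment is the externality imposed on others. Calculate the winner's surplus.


Step 1: The winner is the agent with the highest value: agent 2 with value 187
Step 2: Values of other agents: [123, 134]
Step 3: VCG payment = max of others' values = 134
Step 4: Surplus = 187 - 134 = 53

53


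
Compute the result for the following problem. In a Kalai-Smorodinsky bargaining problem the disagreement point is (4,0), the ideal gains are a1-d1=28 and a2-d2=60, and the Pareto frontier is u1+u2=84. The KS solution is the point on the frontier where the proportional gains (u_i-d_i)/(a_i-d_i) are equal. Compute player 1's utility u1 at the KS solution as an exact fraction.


Step 1: At the KS point, (u1-d1)/r1 = (u2-d2)/r2 = t and u1+u2 = 84
Step 2: u1 = d1 + r1*t and u2 = d2 + r2*t, so (d1 + r1*t) + (d2 + r2*t) = 84
Step 3: t = (84 - 4 - 0)/(28 + 60) = 80/88 = 10/11
Step 4: u1 = d1 + r1*t = 4 + 28 * 10/11 = 324/11
Step 5: (Check: u2 = d2 + r2*t = 600/11; u1+u2 = 324/11 + 600/11 = 84, on the frontier.)

324/11


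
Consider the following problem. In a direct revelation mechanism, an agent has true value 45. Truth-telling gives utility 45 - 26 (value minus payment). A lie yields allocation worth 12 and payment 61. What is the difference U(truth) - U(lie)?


Step 1: U(truth) = value - payment = 45 - 26 = 19
Step 2: U(lie) = allocation - payment = 12 - 61 = -49
Step 3: IC gap = 19 - (-49) = 68

68


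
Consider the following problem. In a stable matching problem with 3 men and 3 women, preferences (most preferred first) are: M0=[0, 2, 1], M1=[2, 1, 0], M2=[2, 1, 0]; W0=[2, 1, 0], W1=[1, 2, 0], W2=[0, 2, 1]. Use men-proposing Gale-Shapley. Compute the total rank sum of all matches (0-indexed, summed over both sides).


Step 1: Run Gale-Shapley (men propose, women hold best offer):
  M0 proposes to W0; she accepts
  M1 proposes to W2; she accepts
  M2 proposes to W2; she switches from M1
  M1 proposes to W1; she accepts
Step 2: Final matching: W0-M0, W1-M1, W2-M2
Step 3: 0-indexed ranks (man's rank of his match, then woman's): 0 + 2 + 1 + 0 + 0 + 1
Step 4: Total rank sum = 4

4


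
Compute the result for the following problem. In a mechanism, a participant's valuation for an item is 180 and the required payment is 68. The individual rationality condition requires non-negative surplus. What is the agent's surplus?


Step 1: Surplus = value - payment = 180 - 68 = 112
Step 2: IR is satisfied (surplus >= 0)

112


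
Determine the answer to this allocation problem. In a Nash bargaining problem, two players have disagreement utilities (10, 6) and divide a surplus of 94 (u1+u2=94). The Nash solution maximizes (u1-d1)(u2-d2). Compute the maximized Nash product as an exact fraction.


Step 1: The Nash solution splits surplus symmetrically above the disagreement point
Step 2: u1 = (total + d1 - d2)/2 = (94 + 10 - 6)/2 = 49
Step 3: u2 = (total - d1 + d2)/2 = (94 - 10 + 6)/2 = 45
Step 4: Nash product = (49 - 10) * (45 - 6)
Step 5: = 39 * 39 = 1521

1521


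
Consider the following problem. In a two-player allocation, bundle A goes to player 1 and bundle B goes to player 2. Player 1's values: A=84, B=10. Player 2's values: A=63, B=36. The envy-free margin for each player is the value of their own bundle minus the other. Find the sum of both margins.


Step 1: Player 1's margin = v1(A) - v1(B) = 84 - 10 = 74
Step 2: Player 2's margin = v2(B) - v2(A) = 36 - 63 = -27
Step 3: Total margin = 74 + -27 = 47

47


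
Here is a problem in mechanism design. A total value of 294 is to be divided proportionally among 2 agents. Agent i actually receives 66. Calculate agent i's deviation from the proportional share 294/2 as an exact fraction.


Step 1: Proportional share = 294/2 = 147
Step 2: Agent's actual allocation = 66
Step 3: Excess = 66 - 147 = -81

-81


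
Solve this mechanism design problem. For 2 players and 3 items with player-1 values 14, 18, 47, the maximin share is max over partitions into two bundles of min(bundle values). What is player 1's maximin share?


Step 1: Item values = 14, 18, 47
Step 2: Enumerate all 2-bundle partitions and take the smaller bundle:
  Partition 1: {14} vs {18,47} -> bundles 14, 65; min = 14
  Partition 2: {18} vs {14,47} -> bundles 18, 61; min = 18
  Partition 3: {47} vs {14,18} -> bundles 47, 32; min = 32
Step 3: MMS = max(14, 18, 32) = 32

32


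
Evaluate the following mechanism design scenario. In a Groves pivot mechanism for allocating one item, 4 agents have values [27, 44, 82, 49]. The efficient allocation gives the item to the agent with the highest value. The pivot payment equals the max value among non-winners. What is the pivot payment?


Step 1: The efficient winner is agent 2 with value 82
Step 2: Other agents' values: [27, 44, 49]
Step 3: Pivot payment = max(others) = 49
Step 4: The winner pays 49

49


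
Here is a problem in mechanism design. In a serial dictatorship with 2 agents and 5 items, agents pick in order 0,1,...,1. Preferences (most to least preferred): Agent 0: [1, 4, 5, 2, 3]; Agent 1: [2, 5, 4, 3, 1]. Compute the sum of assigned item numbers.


Step 1: Agent 0 picks item 1
Step 2: Agent 1 picks item 2
Step 3: Sum = 1 + 2 = 3

3


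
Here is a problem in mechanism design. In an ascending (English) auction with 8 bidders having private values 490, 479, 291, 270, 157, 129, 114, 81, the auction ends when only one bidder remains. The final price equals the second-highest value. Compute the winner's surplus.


Step 1: Identify the highest value: 490
Step 2: Identify the second-highest value: 479
Step 3: The final price = second-highest value = 479
Step 4: Surplus = 490 - 479 = 11

11


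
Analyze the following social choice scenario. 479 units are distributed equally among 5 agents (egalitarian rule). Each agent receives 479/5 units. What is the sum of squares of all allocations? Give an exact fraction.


Step 1: Each agent's share = 479/5
Step 2: Square of each share = (479/5)^2 = 229441/25
Step 3: Sum of squares = 5 * 229441/25 = 229441/5

229441/5


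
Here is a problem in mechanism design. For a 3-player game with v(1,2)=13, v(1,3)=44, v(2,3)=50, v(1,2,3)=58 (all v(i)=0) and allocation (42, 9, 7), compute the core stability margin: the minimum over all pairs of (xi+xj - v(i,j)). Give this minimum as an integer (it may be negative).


Step 1: Slack for coalition (1,2): x1+x2 - v12 = 51 - 13 = 38
Step 2: Slack for coalition (1,3): x1+x3 - v13 = 49 - 44 = 5
Step 3: Slack for coalition (2,3): x2+x3 - v23 = 16 - 50 = -34
Step 4: Minimum slack = min(38, 5, -34) = -34, attained by (2,3); coalition (2,3) can block (slack < 0), so the allocation is not in the core

-34


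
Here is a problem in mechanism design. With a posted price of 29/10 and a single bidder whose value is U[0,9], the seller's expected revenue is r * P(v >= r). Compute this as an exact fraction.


Step 1: Posted price r = 29/10, value support [0,9]
Step 2: P(v >= r) = (9 - 29/10)/9 = 61/90
Step 3: Expected revenue = r * P(v >= r) = 29/10 * 61/90
Step 4: Revenue = 1769/900

1769/900


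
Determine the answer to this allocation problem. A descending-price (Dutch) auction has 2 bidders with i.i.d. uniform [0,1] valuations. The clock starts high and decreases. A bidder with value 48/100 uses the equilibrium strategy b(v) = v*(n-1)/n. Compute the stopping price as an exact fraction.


Step 1: Dutch auctions are strategically equivalent to first-price auctions
Step 2: The equilibrium bid is b(v) = v*(n-1)/n
Step 3: b = 12/25 * 1/2
Step 4: b = 6/25

6/25


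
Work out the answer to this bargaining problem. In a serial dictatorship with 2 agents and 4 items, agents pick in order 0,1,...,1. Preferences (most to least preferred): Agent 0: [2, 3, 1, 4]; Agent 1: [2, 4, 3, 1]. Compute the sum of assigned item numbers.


Step 1: Agent 0 picks item 2
Step 2: Agent 1 picks item 4
Step 3: Sum = 2 + 4 = 6

6


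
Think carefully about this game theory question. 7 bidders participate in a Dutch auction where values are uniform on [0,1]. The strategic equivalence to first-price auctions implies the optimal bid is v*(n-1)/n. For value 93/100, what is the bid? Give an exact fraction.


Step 1: Dutch auctions are strategically equivalent to first-price auctions
Step 2: The equilibrium bid is b(v) = v*(n-1)/n
Step 3: b = 93/100 * 6/7
Step 4: b = 279/350

279/350


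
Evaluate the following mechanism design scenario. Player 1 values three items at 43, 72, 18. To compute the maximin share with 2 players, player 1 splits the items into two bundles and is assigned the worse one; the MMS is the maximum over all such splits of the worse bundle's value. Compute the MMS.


Step 1: Item values = 43, 72, 18
Step 2: Enumerate all 2-bundle partitions and take the smaller bundle:
  Partition 1: {43} vs {72,18} -> bundles 43, 90; min = 43
  Partition 2: {72} vs {43,18} -> bundles 72, 61; min = 61
  Partition 3: {18} vs {43,72} -> bundles 18, 115; min = 18
Step 3: MMS = max(43, 61, 18) = 61

61


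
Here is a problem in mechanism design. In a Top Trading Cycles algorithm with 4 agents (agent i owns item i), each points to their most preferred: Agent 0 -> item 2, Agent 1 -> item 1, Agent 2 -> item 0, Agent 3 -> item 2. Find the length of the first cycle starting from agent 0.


Step 1: Trace the pointer graph from agent 0: 0 -> 2 -> 0
Step 2: A cycle is detected when we revisit agent 0
Step 3: The cycle is: 0 -> 2 -> 0
Step 4: Cycle length = 2

2


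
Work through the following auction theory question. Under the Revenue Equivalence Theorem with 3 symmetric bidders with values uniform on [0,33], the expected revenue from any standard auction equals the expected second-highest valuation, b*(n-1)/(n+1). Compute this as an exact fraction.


Step 1: By Revenue Equivalence, expected revenue = b*(n-1)/(n+1)
Step 2: Substituting n = 3, b = 33
Step 3: Revenue = 33*(3-1)/(3+1) = 33*2/4
Step 4: Revenue = 66/4 = 33/2

33/2


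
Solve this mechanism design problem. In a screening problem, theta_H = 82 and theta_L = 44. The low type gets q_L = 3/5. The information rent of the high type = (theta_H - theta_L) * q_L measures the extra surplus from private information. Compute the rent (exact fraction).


Step 1: theta_H - theta_L = 82 - 44 = 38
Step 2: Information rent = (theta_H - theta_L) * q_L
Step 3: = 38 * 3/5
Step 4: = 114/5

114/5


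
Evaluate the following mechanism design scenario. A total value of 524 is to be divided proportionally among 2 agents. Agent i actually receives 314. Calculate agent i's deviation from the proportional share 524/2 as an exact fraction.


Step 1: Proportional share = 524/2 = 262
Step 2: Agent's actual allocation = 314
Step 3: Excess = 314 - 262 = 52

52


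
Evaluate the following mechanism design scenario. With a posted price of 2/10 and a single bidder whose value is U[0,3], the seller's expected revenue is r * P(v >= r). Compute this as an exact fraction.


Step 1: Posted price r = 1/5, value support [0,3]
Step 2: P(v >= r) = (3 - 1/5)/3 = 14/15
Step 3: Expected revenue = r * P(v >= r) = 1/5 * 14/15
Step 4: Revenue = 14/75

14/75


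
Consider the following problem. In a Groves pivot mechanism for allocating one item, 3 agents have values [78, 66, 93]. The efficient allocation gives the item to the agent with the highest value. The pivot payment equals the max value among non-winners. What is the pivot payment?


Step 1: The efficient winner is agent 2 with value 93
Step 2: Other agents' values: [78, 66]
Step 3: Pivot payment = max(others) = 78
Step 4: The winner pays 78

78


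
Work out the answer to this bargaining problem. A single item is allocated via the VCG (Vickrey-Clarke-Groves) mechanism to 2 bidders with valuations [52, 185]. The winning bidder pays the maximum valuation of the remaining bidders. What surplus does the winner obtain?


Step 1: The winner is the agent with the highest value: agent 1 with value 185
Step 2: Values of other agents: [52]
Step 3: VCG payment = max of others' values = 52
Step 4: Surplus = 185 - 52 = 133

133


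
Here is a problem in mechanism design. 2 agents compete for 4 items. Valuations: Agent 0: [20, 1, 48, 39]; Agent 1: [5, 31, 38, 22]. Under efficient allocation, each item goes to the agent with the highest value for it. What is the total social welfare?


Step 1: For each item, find the maximum value among all agents.
Step 2: Item 0 -> Agent 0 (value 20)
Step 3: Item 1 -> Agent 1 (value 31)
Step 4: Item 2 -> Agent 0 (value 48)
Step 5: Item 3 -> Agent 0 (value 39)
Step 6: Total welfare = 20 + 31 + 48 + 39 = 138

138


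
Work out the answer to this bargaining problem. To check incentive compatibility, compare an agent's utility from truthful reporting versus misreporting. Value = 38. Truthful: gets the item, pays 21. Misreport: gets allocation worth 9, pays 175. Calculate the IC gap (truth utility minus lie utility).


Step 1: U(truth) = value - payment = 38 - 21 = 17
Step 2: U(lie) = allocation - payment = 9 - 175 = -166
Step 3: IC gap = 17 - (-166) = 183

183


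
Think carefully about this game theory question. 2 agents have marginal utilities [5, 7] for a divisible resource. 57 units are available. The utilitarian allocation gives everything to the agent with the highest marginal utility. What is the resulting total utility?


Step 1: The marginal utilities are [5, 7]
Step 2: The highest marginal utility is 7
Step 3: All 57 units go to that agent
Step 4: Total utility = 7 * 57 = 399

399


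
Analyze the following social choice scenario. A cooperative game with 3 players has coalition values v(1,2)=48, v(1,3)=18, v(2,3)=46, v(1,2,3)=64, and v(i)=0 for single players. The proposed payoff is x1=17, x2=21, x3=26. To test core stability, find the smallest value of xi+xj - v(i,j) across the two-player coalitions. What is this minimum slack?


Step 1: Slack for coalition (1,2): x1+x2 - v12 = 38 - 48 = -10
Step 2: Slack for coalition (1,3): x1+x3 - v13 = 43 - 18 = 25
Step 3: Slack for coalition (2,3): x2+x3 - v23 = 47 - 46 = 1
Step 4: Minimum slack = min(-10, 25, 1) = -10, attained by (1,2); coalition (1,2) can block (slack < 0), so the allocation is not in the core

-10


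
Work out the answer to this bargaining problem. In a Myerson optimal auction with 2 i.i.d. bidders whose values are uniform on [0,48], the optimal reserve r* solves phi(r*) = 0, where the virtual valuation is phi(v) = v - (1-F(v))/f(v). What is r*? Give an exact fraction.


Step 1: For U[0,48], F(v) = v/48 and f(v) = 1/48
Step 2: phi(v) = v - (1 - v/48)/(1/48) = v - (48 - v) = 2v - 48
Step 3: Set phi(r*) = 0: 2r* - 48 = 0
Step 4: r* = 48/2 = 24 (the number of bidders n = 2 does not enter)

24


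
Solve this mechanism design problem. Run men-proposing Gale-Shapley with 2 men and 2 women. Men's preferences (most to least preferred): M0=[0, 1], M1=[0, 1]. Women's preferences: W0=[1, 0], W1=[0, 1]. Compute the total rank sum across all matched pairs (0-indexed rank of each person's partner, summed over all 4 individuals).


Step 1: Run Gale-Shapley (men propose, women hold best offer):
  M0 proposes to W0; she accepts
  M1 proposes to W0; she switches from M0
  M0 proposes to W1; she accepts
Step 2: Final matching: W0-M1, W1-M0
Step 3: 0-indexed ranks (man's rank of his match, then woman's): 0 + 0 + 1 + 0
Step 4: Total rank sum = 1

1


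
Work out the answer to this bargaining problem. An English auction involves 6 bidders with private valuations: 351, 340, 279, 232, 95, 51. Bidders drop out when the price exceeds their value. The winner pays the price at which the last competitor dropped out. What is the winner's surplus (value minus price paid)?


Step 1: Identify the highest value: 351
Step 2: Identify the second-highest value: 340
Step 3: The final price = second-highest value = 340
Step 4: Surplus = 351 - 340 = 11

11


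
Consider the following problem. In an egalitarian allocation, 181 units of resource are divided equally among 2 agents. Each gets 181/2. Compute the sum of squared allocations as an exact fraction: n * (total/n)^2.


Step 1: Each agent's share = 181/2
Step 2: Square of each share = (181/2)^2 = 32761/4
Step 3: Sum of squares = 2 * 32761/4 = 32761/2

32761/2


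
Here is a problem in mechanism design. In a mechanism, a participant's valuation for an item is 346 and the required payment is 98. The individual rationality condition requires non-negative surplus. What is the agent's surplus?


Step 1: Surplus = value - payment = 346 - 98 = 248
Step 2: IR is satisfied (surplus >= 0)

248


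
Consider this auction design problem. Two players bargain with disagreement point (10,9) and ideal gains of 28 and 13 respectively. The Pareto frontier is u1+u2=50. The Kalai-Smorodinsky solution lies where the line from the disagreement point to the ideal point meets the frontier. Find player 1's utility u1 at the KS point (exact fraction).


Step 1: At the KS point, (u1-d1)/r1 = (u2-d2)/r2 = t and u1+u2 = 50
Step 2: u1 = d1 + r1*t and u2 = d2 + r2*t, so (d1 + r1*t) + (d2 + r2*t) = 50
Step 3: t = (50 - 10 - 9)/(28 + 13) = 31/41
Step 4: u1 = d1 + r1*t = 10 + 28 * 31/41 = 1278/41
Step 5: (Check: u2 = d2 + r2*t = 772/41; u1+u2 = 1278/41 + 772/41 = 50, on the frontier.)

1278/41


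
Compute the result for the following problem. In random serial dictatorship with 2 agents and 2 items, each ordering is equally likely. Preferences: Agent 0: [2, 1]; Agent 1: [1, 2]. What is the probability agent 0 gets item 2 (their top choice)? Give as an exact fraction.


Step 1: Agent 0 wants item 2
Step 2: There are 2 possible orderings of agents
Step 3: In 2 orderings, agent 0 gets item 2
Step 4: Probability = 2/2 = 1

1


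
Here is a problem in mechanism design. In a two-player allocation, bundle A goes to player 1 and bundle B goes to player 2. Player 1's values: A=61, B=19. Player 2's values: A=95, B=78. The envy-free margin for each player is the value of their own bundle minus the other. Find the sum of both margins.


Step 1: Player 1's margin = v1(A) - v1(B) = 61 - 19 = 42
Step 2: Player 2's margin = v2(B) - v2(A) = 78 - 95 = -17
Step 3: Total margin = 42 + -17 = 25

25


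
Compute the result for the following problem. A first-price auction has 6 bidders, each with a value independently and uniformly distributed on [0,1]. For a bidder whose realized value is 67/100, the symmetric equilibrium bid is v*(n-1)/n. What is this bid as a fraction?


Step 1: The symmetric BNE bidding function is b(v) = v * (n-1) / n
Step 2: Substitute v = 67/100 and n = 6
Step 3: b = 67/100 * 5/6
Step 4: b = 67/120

67/120


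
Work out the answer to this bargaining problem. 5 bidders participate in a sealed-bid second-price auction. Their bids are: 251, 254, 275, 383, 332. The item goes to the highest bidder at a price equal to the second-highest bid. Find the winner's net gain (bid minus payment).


Step 1: Sort bids in descending order: 383, 332, 275, 254, 251
Step 2: The winning bid is the highest: 383
Step 3: The payment equals the second-highest bid: 332
Step 4: Surplus = winner's bid - payment = 383 - 332 = 51

51


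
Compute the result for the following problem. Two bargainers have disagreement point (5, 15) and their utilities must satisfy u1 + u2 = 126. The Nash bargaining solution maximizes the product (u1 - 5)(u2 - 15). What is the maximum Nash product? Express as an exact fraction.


Step 1: The Nash solution splits surplus symmetrically above the disagreement point
Step 2: u1 = (total + d1 - d2)/2 = (126 + 5 - 15)/2 = 58
Step 3: u2 = (total - d1 + d2)/2 = (126 - 5 + 15)/2 = 68
Step 4: Nash product = (58 - 5) * (68 - 15)
Step 5: = 53 * 53 = 2809

2809


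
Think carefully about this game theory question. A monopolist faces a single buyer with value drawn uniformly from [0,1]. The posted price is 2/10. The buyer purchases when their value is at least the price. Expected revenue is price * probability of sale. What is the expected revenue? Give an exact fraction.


Step 1: Posted price r = 1/5, value support [0,1]
Step 2: P(v >= r) = (1 - 1/5)/1 = 4/5
Step 3: Expected revenue = r * P(v >= r) = 1/5 * 4/5
Step 4: Revenue = 4/25

4/25


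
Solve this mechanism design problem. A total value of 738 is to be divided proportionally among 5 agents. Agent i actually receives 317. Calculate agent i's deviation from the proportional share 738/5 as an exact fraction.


Step 1: Proportional share = 738/5
Step 2: Agent's actual allocation = 317
Step 3: Excess = 317 - 738/5 = 847/5

847/5


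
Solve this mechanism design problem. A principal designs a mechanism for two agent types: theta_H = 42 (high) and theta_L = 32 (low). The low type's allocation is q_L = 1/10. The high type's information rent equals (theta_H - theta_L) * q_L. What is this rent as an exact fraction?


Step 1: theta_H - theta_L = 42 - 32 = 10
Step 2: Information rent = (theta_H - theta_L) * q_L
Step 3: = 10 * 1/10
Step 4: = 1

1


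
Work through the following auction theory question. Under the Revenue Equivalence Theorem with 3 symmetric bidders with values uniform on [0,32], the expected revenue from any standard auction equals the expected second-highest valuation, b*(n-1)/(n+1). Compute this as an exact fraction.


Step 1: By Revenue Equivalence, expected revenue = b*(n-1)/(n+1)
Step 2: Substituting n = 3, b = 32
Step 3: Revenue = 32*(3-1)/(3+1) = 32*2/4
Step 4: Revenue = 64/4 = 16

16


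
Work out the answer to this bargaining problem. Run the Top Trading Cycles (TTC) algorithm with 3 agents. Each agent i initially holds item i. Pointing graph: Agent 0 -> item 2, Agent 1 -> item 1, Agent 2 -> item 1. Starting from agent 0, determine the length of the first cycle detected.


Step 1: Trace the pointer graph from agent 0: 0 -> 2 -> 1 -> 1
Step 2: A cycle is detected when we revisit agent 1
Step 3: The cycle is: 1 -> 1
Step 4: Cycle length = 1

1


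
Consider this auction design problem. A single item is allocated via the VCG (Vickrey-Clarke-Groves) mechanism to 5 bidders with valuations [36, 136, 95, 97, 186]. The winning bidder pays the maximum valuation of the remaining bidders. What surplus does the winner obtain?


Step 1: The winner is the agent with the highest value: agent 4 with value 186
Step 2: Values of other agents: [36, 136, 95, 97]
Step 3: VCG payment = max of others' values = 136
Step 4: Surplus = 186 - 136 = 50

50


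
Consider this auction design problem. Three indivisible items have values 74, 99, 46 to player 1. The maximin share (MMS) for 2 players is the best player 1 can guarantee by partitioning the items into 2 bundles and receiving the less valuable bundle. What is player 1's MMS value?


Step 1: Item values = 74, 99, 46
Step 2: Enumerate all 2-bundle partitions and take the smaller bundle:
  Partition 1: {74} vs {99,46} -> bundles 74, 145; min = 74
  Partition 2: {99} vs {74,46} -> bundles 99, 120; min = 99
  Partition 3: {46} vs {74,99} -> bundles 46, 173; min = 46
Step 3: MMS = max(74, 99, 46) = 99

99


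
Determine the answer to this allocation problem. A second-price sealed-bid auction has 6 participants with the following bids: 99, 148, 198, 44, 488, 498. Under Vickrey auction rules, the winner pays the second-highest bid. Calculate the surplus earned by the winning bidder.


Step 1: Sort bids in descending order: 498, 488, 198, 148, 99, 44
Step 2: The winning bid is the highest: 498
Step 3: The payment equals the second-highest bid: 488
Step 4: Surplus = winner's bid - payment = 498 - 488 = 10

10


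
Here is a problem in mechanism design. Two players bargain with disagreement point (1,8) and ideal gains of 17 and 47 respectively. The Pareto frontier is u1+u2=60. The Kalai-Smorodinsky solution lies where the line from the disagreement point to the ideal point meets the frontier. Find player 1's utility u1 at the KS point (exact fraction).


Step 1: At the KS point, (u1-d1)/r1 = (u2-d2)/r2 = t and u1+u2 = 60
Step 2: u1 = d1 + r1*t and u2 = d2 + r2*t, so (d1 + r1*t) + (d2 + r2*t) = 60
Step 3: t = (60 - 1 - 8)/(17 + 47) = 51/64
Step 4: u1 = d1 + r1*t = 1 + 17 * 51/64 = 931/64
Step 5: (Check: u2 = d2 + r2*t = 2909/64; u1+u2 = 931/64 + 2909/64 = 60, on the frontier.)

931/64


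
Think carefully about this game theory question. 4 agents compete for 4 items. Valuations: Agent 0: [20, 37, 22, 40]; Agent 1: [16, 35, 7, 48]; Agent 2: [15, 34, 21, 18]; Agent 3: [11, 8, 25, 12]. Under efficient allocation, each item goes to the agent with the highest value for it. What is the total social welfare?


Step 1: For each item, find the maximum value among all agents.
Step 2: Item 0 -> Agent 0 (value 20)
Step 3: Item 1 -> Agent 0 (value 37)
Step 4: Item 2 -> Agent 3 (value 25)
Step 5: Item 3 -> Agent 1 (value 48)
Step 6: Total welfare = 20 + 37 + 25 + 48 = 130

130


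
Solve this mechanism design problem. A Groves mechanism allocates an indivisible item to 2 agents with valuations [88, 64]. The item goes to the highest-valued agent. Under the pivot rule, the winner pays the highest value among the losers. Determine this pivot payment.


Step 1: The efficient winner is agent 0 with value 88
Step 2: Other agents' values: [64]
Step 3: Pivot payment = max(others) = 64
Step 4: The winner pays 64

64


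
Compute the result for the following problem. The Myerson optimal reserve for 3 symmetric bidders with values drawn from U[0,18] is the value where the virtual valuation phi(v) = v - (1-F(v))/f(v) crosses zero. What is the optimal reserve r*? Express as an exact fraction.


Step 1: For U[0,18], F(v) = v/18 and f(v) = 1/18
Step 2: phi(v) = v - (1 - v/18)/(1/18) = v - (18 - v) = 2v - 18
Step 3: Set phi(r*) = 0: 2r* - 18 = 0
Step 4: r* = 18/2 = 9 (the number of bidders n = 3 does not enter)

9


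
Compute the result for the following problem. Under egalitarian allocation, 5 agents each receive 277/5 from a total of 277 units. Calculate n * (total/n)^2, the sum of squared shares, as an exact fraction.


Step 1: Each agent's share = 277/5
Step 2: Square of each share = (277/5)^2 = 76729/25
Step 3: Sum of squares = 5 * 76729/25 = 76729/5

76729/5


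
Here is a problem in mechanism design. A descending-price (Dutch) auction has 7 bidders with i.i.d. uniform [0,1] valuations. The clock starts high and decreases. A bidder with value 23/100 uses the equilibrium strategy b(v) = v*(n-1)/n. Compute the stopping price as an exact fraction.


Step 1: Dutch auctions are strategically equivalent to first-price auctions
Step 2: The equilibrium bid is b(v) = v*(n-1)/n
Step 3: b = 23/100 * 6/7
Step 4: b = 69/350

69/350


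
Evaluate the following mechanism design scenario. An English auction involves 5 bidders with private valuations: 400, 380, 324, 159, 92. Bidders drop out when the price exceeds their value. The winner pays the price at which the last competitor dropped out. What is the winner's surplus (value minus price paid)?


Step 1: Identify the highest value: 400
Step 2: Identify the second-highest value: 380
Step 3: The final price = second-highest value = 380
Step 4: Surplus = 400 - 380 = 20

20


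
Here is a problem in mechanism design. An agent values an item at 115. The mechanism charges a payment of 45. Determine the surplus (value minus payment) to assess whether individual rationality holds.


Step 1: Surplus = value - payment = 115 - 45 = 70
Step 2: IR is satisfied (surplus >= 0)

70


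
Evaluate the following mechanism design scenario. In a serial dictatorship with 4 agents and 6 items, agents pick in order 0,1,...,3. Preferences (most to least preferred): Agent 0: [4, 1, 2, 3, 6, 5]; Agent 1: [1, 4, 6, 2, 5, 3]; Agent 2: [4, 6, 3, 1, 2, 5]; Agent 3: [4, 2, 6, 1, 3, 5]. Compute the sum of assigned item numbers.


Step 1: Agent 0 picks item 4
Step 2: Agent 1 picks item 1
Step 3: Agent 2 picks item 6
Step 4: Agent 3 picks item 2
Step 5: Sum = 4 + 1 + 6 + 2 = 13

13


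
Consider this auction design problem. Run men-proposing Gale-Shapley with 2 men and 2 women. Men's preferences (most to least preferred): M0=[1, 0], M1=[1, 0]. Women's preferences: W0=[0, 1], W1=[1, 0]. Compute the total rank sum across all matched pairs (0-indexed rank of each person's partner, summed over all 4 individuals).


Step 1: Run Gale-Shapley (men propose, women hold best offer):
  M0 proposes to W1; she accepts
  M1 proposes to W1; she switches from M0
  M0 proposes to W0; she accepts
Step 2: Final matching: W0-M0, W1-M1
Step 3: 0-indexed ranks (man's rank of his match, then woman's): 1 + 0 + 0 + 0
Step 4: Total rank sum = 1

1


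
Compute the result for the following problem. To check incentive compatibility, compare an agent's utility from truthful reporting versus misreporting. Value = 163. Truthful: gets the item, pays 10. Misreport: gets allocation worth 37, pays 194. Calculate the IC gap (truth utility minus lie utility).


Step 1: U(truth) = value - payment = 163 - 10 = 153
Step 2: U(lie) = allocation - payment = 37 - 194 = -157
Step 3: IC gap = 153 - (-157) = 310

310


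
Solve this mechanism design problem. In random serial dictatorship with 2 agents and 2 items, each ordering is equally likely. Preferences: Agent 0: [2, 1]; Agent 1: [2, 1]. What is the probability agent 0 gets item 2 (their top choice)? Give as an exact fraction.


Step 1: Agent 0 wants item 2
Step 2: There are 2 possible orderings of agents
Step 3: In 1 orderings, agent 0 gets item 2
Step 4: Probability = 1/2

1/2


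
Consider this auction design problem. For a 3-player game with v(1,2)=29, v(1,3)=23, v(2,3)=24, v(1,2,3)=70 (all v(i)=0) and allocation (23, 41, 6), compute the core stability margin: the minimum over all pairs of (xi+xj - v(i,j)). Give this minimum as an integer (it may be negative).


Step 1: Slack for coalition (1,2): x1+x2 - v12 = 64 - 29 = 35
Step 2: Slack for coalition (1,3): x1+x3 - v13 = 29 - 23 = 6
Step 3: Slack for coalition (2,3): x2+x3 - v23 = 47 - 24 = 23
Step 4: Minimum slack = min(35, 6, 23) = 6, attained by (1,3); no pair can gain by deviating, so the allocation is in the core

6


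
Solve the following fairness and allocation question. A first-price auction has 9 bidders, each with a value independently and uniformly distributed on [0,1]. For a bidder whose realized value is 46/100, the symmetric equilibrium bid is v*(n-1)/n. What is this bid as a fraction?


Step 1: The symmetric BNE bidding function is b(v) = v * (n-1) / n
Step 2: Substitute v = 23/50 and n = 9
Step 3: b = 23/50 * 8/9
Step 4: b = 92/225

92/225


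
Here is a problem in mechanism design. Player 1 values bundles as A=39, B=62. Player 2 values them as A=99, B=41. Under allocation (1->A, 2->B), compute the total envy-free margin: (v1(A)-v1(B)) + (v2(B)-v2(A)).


Step 1: Player 1's margin = v1(A) - v1(B) = 39 - 62 = -23
Step 2: Player 2's margin = v2(B) - v2(A) = 41 - 99 = -58
Step 3: Total margin = -23 + -58 = -81

-81


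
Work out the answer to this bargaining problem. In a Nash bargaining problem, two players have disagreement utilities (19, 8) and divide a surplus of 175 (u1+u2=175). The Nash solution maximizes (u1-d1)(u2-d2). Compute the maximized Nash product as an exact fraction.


Step 1: The Nash solution splits surplus symmetrically above the disagreement point
Step 2: u1 = (total + d1 - d2)/2 = (175 + 19 - 8)/2 = 93
Step 3: u2 = (total - d1 + d2)/2 = (175 - 19 + 8)/2 = 82
Step 4: Nash product = (93 - 19) * (82 - 8)
Step 5: = 74 * 74 = 5476

5476


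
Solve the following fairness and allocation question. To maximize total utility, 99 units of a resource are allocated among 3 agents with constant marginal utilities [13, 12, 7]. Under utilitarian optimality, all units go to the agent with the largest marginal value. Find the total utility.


Step 1: The marginal utilities are [13, 12, 7]
Step 2: The highest marginal utility is 13
Step 3: All 99 units go to that agent
Step 4: Total utility = 13 * 99 = 1287

1287


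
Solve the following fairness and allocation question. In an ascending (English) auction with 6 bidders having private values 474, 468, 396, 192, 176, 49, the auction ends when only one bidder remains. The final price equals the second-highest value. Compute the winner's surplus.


Step 1: Identify the highest value: 474
Step 2: Identify the second-highest value: 468
Step 3: The final price = second-highest value = 468
Step 4: Surplus = 474 - 468 = 6

6


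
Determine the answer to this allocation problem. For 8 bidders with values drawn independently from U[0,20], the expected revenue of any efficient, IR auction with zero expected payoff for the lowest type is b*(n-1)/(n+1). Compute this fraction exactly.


Step 1: By Revenue Equivalence, expected revenue = b*(n-1)/(n+1)
Step 2: Substituting n = 8, b = 20
Step 3: Revenue = 20*(8-1)/(8+1) = 20*7/9
Step 4: Revenue = 140/9

140/9


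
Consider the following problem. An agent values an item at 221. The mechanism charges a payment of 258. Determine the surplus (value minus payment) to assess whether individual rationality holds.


Step 1: Surplus = value - payment = 221 - 258 = -37
Step 2: IR is violated (surplus < 0)

-37


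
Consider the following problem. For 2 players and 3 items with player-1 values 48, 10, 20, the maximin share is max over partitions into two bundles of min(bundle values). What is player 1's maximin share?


Step 1: Item values = 48, 10, 20
Step 2: Enumerate all 2-bundle partitions and take the smaller bundle:
  Partition 1: {48} vs {10,20} -> bundles 48, 30; min = 30
  Partition 2: {10} vs {48,20} -> bundles 10, 68; min = 10
  Partition 3: {20} vs {48,10} -> bundles 20, 58; min = 20
Step 3: MMS = max(30, 10, 20) = 30

30


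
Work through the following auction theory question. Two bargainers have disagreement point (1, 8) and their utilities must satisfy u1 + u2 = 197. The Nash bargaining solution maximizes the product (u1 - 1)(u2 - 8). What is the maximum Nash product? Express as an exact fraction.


Step 1: The Nash solution splits surplus symmetrically above the disagreement point
Step 2: u1 = (total + d1 - d2)/2 = (197 + 1 - 8)/2 = 95
Step 3: u2 = (total - d1 + d2)/2 = (197 - 1 + 8)/2 = 102
Step 4: Nash product = (95 - 1) * (102 - 8)
Step 5: = 94 * 94 = 8836

8836


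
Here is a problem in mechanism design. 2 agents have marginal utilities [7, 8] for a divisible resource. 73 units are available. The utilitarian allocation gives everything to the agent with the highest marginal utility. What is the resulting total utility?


Step 1: The marginal utilities are [7, 8]
Step 2: The highest marginal utility is 8
Step 3: All 73 units go to that agent
Step 4: Total utility = 8 * 73 = 584

584


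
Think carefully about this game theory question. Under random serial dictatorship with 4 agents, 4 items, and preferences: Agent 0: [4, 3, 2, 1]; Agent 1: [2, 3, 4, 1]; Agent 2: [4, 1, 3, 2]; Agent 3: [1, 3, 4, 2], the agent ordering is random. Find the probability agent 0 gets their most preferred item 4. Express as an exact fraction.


Step 1: Agent 0 wants item 4
Step 2: There are 24 possible orderings of agents
Step 3: In 12 orderings, agent 0 gets item 4
Step 4: Probability = 12/24 = 1/2

1/2


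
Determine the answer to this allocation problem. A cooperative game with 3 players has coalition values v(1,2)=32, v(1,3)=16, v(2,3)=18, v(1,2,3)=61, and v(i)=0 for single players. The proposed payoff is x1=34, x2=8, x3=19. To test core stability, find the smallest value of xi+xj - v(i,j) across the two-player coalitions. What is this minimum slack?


Step 1: Slack for coalition (1,2): x1+x2 - v12 = 42 - 32 = 10
Step 2: Slack for coalition (1,3): x1+x3 - v13 = 53 - 16 = 37
Step 3: Slack for coalition (2,3): x2+x3 - v23 = 27 - 18 = 9
Step 4: Minimum slack = min(10, 37, 9) = 9, attained by (2,3); no pair can gain by deviating, so the allocation is in the core

9
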